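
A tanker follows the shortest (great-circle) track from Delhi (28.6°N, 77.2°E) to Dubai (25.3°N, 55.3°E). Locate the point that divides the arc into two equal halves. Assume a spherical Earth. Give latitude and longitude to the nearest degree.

≈ 27°N, 66°E

Write both endpoints as unit vectors p₁, p₂ with components (cos φ cos λ, cos φ sin λ, sin φ).
The central angle between the endpoints is δ = arccos(p₁·p₂) ≈ 0.345 rad (19.8°).
Interpolate at f = 1/2 with slerp weights a = sin((1−f)δ)/sin δ ≈ 0.508, b = sin(fδ)/sin δ ≈ 0.508.
p = a·p₁ + b·p₂ ≈ (0.360, 0.812, 0.460); φ = arcsin(p_z) ≈ 27.38°, λ = atan2(p_y, p_x) ≈ 66.09°.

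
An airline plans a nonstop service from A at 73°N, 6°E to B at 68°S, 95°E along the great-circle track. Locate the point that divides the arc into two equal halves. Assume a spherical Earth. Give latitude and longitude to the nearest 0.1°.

≈ 3.5°N, 57.4°E

Write both endpoints as unit vectors p₁, p₂ with components (cos φ cos λ, cos φ sin λ, sin φ).
The central angle between the endpoints is δ = arccos(p₁·p₂) ≈ 2.657 rad (152.2°).
Interpolate at f = 1/2 with slerp weights a = sin((1−f)δ)/sin δ ≈ 2.083, b = sin(fδ)/sin δ ≈ 2.083.
p = a·p₁ + b·p₂ ≈ (0.538, 0.841, 0.061); φ = arcsin(p_z) ≈ 3.48°, λ = atan2(p_y, p_x) ≈ 57.41°.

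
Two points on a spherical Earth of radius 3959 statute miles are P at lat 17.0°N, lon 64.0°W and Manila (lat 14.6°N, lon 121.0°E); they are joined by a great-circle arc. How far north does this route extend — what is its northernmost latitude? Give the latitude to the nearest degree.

≈ 81°N

The great circle lies in the plane with unit normal n̂ = (p₁ × p₂)/|p₁ × p₂|.
Here n̂_z ≈ -0.152; the vertex latitude is φ_max = arccos|n̂_z| ≈ 81.2°.
Check via Clairaut: cos φ_max = |cos φ₁| · sin C = cos(17.0°)·sin(9.2°) ≈ 0.152, again giving ≈ 81.2°.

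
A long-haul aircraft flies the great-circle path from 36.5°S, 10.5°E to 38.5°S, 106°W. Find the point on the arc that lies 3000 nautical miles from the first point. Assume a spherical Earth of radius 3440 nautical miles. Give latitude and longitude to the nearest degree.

≈ 55°S, 60°W

Write both endpoints as unit vectors p₁, p₂ with components (cos φ cos λ, cos φ sin λ, sin φ).
The central angle between the endpoints is δ = arccos(p₁·p₂) ≈ 1.481 rad (84.9°). The total great-circle distance is δ·R ≈ 1.481 × 3440 ≈ 5095 nmi, so the target fraction is f = 3000/5095 ≈ 0.589.
Interpolate at f ≈ 0.589 with slerp weights a = sin((1−f)δ)/sin δ ≈ 0.574, b = sin(fδ)/sin δ ≈ 0.769.
p = a·p₁ + b·p₂ ≈ (0.288, -0.494, -0.820); φ = arcsin(p_z) ≈ -55.11°, λ = atan2(p_y, p_x) ≈ -59.76°.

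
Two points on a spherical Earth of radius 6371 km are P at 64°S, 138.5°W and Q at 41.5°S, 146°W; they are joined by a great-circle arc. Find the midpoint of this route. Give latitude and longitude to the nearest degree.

≈ 53°S, 143°W

Convert each endpoint to a unit vector on the sphere (x = cos φ cos λ, y = cos φ sin λ, z = sin φ).
The central angle between the endpoints is δ = arccos(p₁·p₂) ≈ 0.400 rad (22.9°).
Interpolate at f = 1/2 with slerp weights a = sin((1−f)δ)/sin δ ≈ 0.510, b = sin(fδ)/sin δ ≈ 0.510.
p = a·p₁ + b·p₂ ≈ (-0.484, -0.362, -0.797); φ = arcsin(p_z) ≈ -52.81°, λ = atan2(p_y, p_x) ≈ -143.23°.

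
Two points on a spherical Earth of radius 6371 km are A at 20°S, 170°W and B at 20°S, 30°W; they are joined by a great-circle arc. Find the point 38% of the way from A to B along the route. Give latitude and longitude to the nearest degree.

Convert each endpoint to a unit vector on the sphere (x = cos φ cos λ, y = cos φ sin λ, z = sin φ).
The central angle between the endpoints is δ = arccos(p₁·p₂) ≈ 2.165 rad (124.0°).
Interpolate at f = 0.38 with slerp weights a = sin((1−f)δ)/sin δ ≈ 1.175, b = sin(fδ)/sin δ ≈ 0.884.
p = a·p₁ + b·p₂ ≈ (-0.368, -0.607, -0.704); φ = arcsin(p_z) ≈ -44.77°, λ = atan2(p_y, p_x) ≈ -121.21°.

≈ 45°S, 121°W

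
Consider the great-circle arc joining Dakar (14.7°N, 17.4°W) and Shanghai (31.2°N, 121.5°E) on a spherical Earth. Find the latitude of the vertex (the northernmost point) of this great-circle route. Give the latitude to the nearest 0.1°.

≈ 51.3°N

The great circle lies in the plane with unit normal n̂ = (p₁ × p₂)/|p₁ × p₂|.
Here n̂_z ≈ +0.625; the vertex latitude is φ_max = arccos|n̂_z| ≈ 51.3°.
Check via Clairaut: cos φ_max = |cos φ₁| · sin C = cos(14.7°)·sin(40.2°) ≈ 0.625, again giving ≈ 51.3°.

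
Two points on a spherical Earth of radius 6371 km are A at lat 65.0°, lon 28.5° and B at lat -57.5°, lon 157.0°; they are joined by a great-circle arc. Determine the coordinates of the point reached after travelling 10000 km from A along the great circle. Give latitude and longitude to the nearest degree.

From cos δ = sin φ₁ sin φ₂ + cos φ₁ cos φ₂ cos Δλ, the central angle is δ ≈ 2.704 rad (154.9°). The total great-circle distance is δ·R ≈ 2.704 × 6371 ≈ 17226 km, so the target fraction is f = 10000/17226 ≈ 0.581.
Interpolate at f ≈ 0.581 with slerp weights a = sin((1−f)δ)/sin δ ≈ 2.138, b = sin(fδ)/sin δ ≈ 2.359.
p = a·p₁ + b·p₂ ≈ (-0.373, 0.926, -0.052); φ = arcsin(p_z) ≈ -2.98°, λ = atan2(p_y, p_x) ≈ 111.92°.

≈ lat -3°, lon 112°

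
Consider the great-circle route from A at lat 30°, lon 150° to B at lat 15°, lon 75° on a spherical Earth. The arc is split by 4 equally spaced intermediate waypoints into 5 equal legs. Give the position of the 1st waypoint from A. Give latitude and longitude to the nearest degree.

≈ lat 30°, lon 134°

From cos δ = sin φ₁ sin φ₂ + cos φ₁ cos φ₂ cos Δλ, the central angle is δ ≈ 1.218 rad (69.8°).
Interpolate at f = 1/5 with slerp weights a = sin((1−f)δ)/sin δ ≈ 0.882, b = sin(fδ)/sin δ ≈ 0.257.
p = a·p₁ + b·p₂ ≈ (-0.597, 0.622, 0.507); φ = arcsin(p_z) ≈ 30.48°, λ = atan2(p_y, p_x) ≈ 133.85°.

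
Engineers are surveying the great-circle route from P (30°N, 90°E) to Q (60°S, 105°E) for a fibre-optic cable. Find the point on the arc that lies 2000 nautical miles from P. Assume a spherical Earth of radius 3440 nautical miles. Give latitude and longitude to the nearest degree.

The haversine formula gives a central angle δ ≈ 1.586 rad (90.8°) between the endpoints. The total great-circle distance is δ·R ≈ 1.586 × 3440 ≈ 5454 nmi, so the target fraction is f = 2000/5454 ≈ 0.367.
Interpolate at f ≈ 0.367 with slerp weights a = sin((1−f)δ)/sin δ ≈ 0.844, b = sin(fδ)/sin δ ≈ 0.549.
p = a·p₁ + b·p₂ ≈ (-0.071, 0.996, -0.054); φ = arcsin(p_z) ≈ -3.08°, λ = atan2(p_y, p_x) ≈ 94.08°.

≈ (3°S, 94°E)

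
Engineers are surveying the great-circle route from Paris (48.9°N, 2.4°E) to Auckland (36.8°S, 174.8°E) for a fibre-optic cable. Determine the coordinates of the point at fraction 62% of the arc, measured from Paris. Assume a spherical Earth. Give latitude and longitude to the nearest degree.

≈ (23°N, 153°E)

The haversine formula gives a central angle δ ≈ 2.909 rad (166.7°) between the endpoints.
Interpolate at f = 0.62 with slerp weights a = sin((1−f)δ)/sin δ ≈ 3.883, b = sin(fδ)/sin δ ≈ 4.228.
p = a·p₁ + b·p₂ ≈ (-0.821, 0.414, 0.394); φ = arcsin(p_z) ≈ 23.19°, λ = atan2(p_y, p_x) ≈ 153.25°.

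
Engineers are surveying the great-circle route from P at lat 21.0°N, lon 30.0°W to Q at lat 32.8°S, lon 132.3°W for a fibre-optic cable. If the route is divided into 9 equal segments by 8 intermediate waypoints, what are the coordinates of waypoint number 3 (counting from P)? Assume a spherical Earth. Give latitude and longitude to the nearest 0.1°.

From cos δ = sin φ₁ sin φ₂ + cos φ₁ cos φ₂ cos Δλ, the central angle is δ ≈ 1.940 rad (111.2°).
Interpolate at f = 3/9 with slerp weights a = sin((1−f)δ)/sin δ ≈ 1.032, b = sin(fδ)/sin δ ≈ 0.646.
p = a·p₁ + b·p₂ ≈ (0.468, -0.883, 0.020); φ = arcsin(p_z) ≈ 1.12°, λ = atan2(p_y, p_x) ≈ -62.07°.

≈ lat 1.1°N, lon 62.1°W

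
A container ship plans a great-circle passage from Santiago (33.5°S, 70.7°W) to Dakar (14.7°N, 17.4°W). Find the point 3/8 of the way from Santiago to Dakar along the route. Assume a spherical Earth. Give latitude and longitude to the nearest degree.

Convert each endpoint to a unit vector on the sphere (x = cos φ cos λ, y = cos φ sin λ, z = sin φ).
The central angle between the endpoints is δ = arccos(p₁·p₂) ≈ 1.222 rad (70.0°).
Interpolate at f = 3/8 with slerp weights a = sin((1−f)δ)/sin δ ≈ 0.736, b = sin(fδ)/sin δ ≈ 0.471.
p = a·p₁ + b·p₂ ≈ (0.637, -0.715, -0.287); φ = arcsin(p_z) ≈ -16.66°, λ = atan2(p_y, p_x) ≈ -48.30°.

≈ 17°S, 48°W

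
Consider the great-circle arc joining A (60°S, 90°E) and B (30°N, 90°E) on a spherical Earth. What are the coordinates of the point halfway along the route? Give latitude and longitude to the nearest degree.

≈ (15°S, 90°E)

The haversine formula gives a central angle δ ≈ 1.571 rad (90.0°) between the endpoints.
Interpolate at f = 1/2 with slerp weights a = sin((1−f)δ)/sin δ ≈ 0.707, b = sin(fδ)/sin δ ≈ 0.707.
p = a·p₁ + b·p₂ ≈ (0.000, 0.966, -0.259); φ = arcsin(p_z) ≈ -15.00°, λ = atan2(p_y, p_x) ≈ 90.00°.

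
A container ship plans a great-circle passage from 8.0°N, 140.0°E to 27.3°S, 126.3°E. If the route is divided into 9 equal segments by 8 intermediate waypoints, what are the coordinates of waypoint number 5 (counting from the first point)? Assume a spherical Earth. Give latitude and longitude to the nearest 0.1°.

Convert each endpoint to a unit vector on the sphere (x = cos φ cos λ, y = cos φ sin λ, z = sin φ).
The central angle between the endpoints is δ = arccos(p₁·p₂) ≈ 0.658 rad (37.7°).
Interpolate at f = 5/9 with slerp weights a = sin((1−f)δ)/sin δ ≈ 0.471, b = sin(fδ)/sin δ ≈ 0.585.
p = a·p₁ + b·p₂ ≈ (-0.665, 0.719, -0.202); φ = arcsin(p_z) ≈ -11.68°, λ = atan2(p_y, p_x) ≈ 132.78°.

≈ 11.7°S, 132.8°E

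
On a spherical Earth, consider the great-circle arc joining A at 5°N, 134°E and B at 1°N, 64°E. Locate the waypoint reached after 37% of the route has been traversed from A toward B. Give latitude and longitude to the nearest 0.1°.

Write both endpoints as unit vectors p₁, p₂ with components (cos φ cos λ, cos φ sin λ, sin φ).
The central angle between the endpoints is δ = arccos(p₁·p₂) ≈ 1.222 rad (70.0°).
Interpolate at f = 0.37 with slerp weights a = sin((1−f)δ)/sin δ ≈ 0.741, b = sin(fδ)/sin δ ≈ 0.465.
p = a·p₁ + b·p₂ ≈ (-0.309, 0.948, 0.073); φ = arcsin(p_z) ≈ 4.17°, λ = atan2(p_y, p_x) ≈ 108.03°.

≈ 4.2°N, 108.0°E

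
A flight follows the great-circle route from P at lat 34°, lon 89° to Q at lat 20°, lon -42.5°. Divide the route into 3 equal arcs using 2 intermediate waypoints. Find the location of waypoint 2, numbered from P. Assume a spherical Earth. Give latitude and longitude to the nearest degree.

Write both endpoints as unit vectors p₁, p₂ with components (cos φ cos λ, cos φ sin λ, sin φ).
The central angle between the endpoints is δ = arccos(p₁·p₂) ≈ 1.902 rad (109.0°).
Interpolate at f = 2/3 with slerp weights a = sin((1−f)δ)/sin δ ≈ 0.626, b = sin(fδ)/sin δ ≈ 1.009.
p = a·p₁ + b·p₂ ≈ (0.708, -0.122, 0.695); φ = arcsin(p_z) ≈ 44.06°, λ = atan2(p_y, p_x) ≈ -9.74°.

≈ lat 44°, lon -10°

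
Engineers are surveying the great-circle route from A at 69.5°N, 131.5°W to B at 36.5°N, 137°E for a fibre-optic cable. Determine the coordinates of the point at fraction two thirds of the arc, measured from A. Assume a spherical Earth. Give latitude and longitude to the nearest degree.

≈ 53°N, 150°E

Write both endpoints as unit vectors p₁, p₂ with components (cos φ cos λ, cos φ sin λ, sin φ).
The central angle between the endpoints is δ = arccos(p₁·p₂) ≈ 0.989 rad (56.6°).
Interpolate at f = 2/3 with slerp weights a = sin((1−f)δ)/sin δ ≈ 0.387, b = sin(fδ)/sin δ ≈ 0.733.
p = a·p₁ + b·p₂ ≈ (-0.521, 0.300, 0.799); φ = arcsin(p_z) ≈ 53.04°, λ = atan2(p_y, p_x) ≈ 150.04°.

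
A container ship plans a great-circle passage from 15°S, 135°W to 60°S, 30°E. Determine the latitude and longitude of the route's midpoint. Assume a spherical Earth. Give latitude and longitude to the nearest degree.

Convert each endpoint to a unit vector on the sphere (x = cos φ cos λ, y = cos φ sin λ, z = sin φ).
The central angle between the endpoints is δ = arccos(p₁·p₂) ≈ 1.816 rad (104.0°).
Interpolate at f = 1/2 with slerp weights a = sin((1−f)δ)/sin δ ≈ 0.812, b = sin(fδ)/sin δ ≈ 0.812.
p = a·p₁ + b·p₂ ≈ (-0.203, -0.352, -0.914); φ = arcsin(p_z) ≈ -66.03°, λ = atan2(p_y, p_x) ≈ -120.00°.

≈ 66°S, 120°W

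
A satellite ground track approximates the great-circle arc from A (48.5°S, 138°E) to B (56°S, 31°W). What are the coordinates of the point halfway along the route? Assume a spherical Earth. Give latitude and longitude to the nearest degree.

≈ (84°S, 95°E)

Convert each endpoint to a unit vector on the sphere (x = cos φ cos λ, y = cos φ sin λ, z = sin φ).
The central angle between the endpoints is δ = arccos(p₁·p₂) ≈ 1.311 rad (75.1°).
Interpolate at f = 1/2 with slerp weights a = sin((1−f)δ)/sin δ ≈ 0.631, b = sin(fδ)/sin δ ≈ 0.631.
p = a·p₁ + b·p₂ ≈ (-0.008, 0.098, -0.995); φ = arcsin(p_z) ≈ -84.36°, λ = atan2(p_y, p_x) ≈ 94.82°.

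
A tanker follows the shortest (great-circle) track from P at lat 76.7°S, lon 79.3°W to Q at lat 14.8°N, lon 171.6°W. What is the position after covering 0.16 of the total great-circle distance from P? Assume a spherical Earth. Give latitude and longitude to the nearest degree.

The haversine formula gives a central angle δ ≈ 1.831 rad (104.9°) between the endpoints.
Interpolate at f = 0.16 with slerp weights a = sin((1−f)δ)/sin δ ≈ 1.034, b = sin(fδ)/sin δ ≈ 0.299.
p = a·p₁ + b·p₂ ≈ (-0.242, -0.276, -0.930); φ = arcsin(p_z) ≈ -68.48°, λ = atan2(p_y, p_x) ≈ -131.21°.

≈ lat 68°S, lon 131°W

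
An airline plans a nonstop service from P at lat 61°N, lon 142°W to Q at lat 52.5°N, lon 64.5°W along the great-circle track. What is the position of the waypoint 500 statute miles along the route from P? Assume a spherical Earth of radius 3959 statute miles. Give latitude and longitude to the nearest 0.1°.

Write both endpoints as unit vectors p₁, p₂ with components (cos φ cos λ, cos φ sin λ, sin φ).
The central angle between the endpoints is δ = arccos(p₁·p₂) ≈ 0.711 rad (40.7°). The total great-circle distance is δ·R ≈ 0.711 × 3959 ≈ 2815 mi, so the target fraction is f = 500/2815 ≈ 0.178.
Interpolate at f ≈ 0.178 with slerp weights a = sin((1−f)δ)/sin δ ≈ 0.846, b = sin(fδ)/sin δ ≈ 0.193.
p = a·p₁ + b·p₂ ≈ (-0.273, -0.359, 0.893); φ = arcsin(p_z) ≈ 63.24°, λ = atan2(p_y, p_x) ≈ -127.24°.

≈ lat 63.2°N, lon 127.2°W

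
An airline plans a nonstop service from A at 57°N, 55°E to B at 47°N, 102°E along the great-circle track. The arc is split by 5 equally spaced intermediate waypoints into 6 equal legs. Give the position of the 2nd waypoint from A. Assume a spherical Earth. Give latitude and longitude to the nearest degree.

Write both endpoints as unit vectors p₁, p₂ with components (cos φ cos λ, cos φ sin λ, sin φ).
The central angle between the endpoints is δ = arccos(p₁·p₂) ≈ 0.522 rad (29.9°).
Interpolate at f = 2/6 with slerp weights a = sin((1−f)δ)/sin δ ≈ 0.684, b = sin(fδ)/sin δ ≈ 0.347.
p = a·p₁ + b·p₂ ≈ (0.164, 0.537, 0.828); φ = arcsin(p_z) ≈ 55.85°, λ = atan2(p_y, p_x) ≈ 72.97°.

≈ 56°N, 73°E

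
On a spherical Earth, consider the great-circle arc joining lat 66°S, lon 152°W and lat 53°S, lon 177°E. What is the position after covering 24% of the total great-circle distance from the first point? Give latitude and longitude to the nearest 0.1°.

≈ lat 63.6°S, lon 161.8°W

From cos δ = sin φ₁ sin φ₂ + cos φ₁ cos φ₂ cos Δλ, the central angle is δ ≈ 0.350 rad (20.0°).
Interpolate at f = 0.24 with slerp weights a = sin((1−f)δ)/sin δ ≈ 0.767, b = sin(fδ)/sin δ ≈ 0.245.
p = a·p₁ + b·p₂ ≈ (-0.422, -0.139, -0.896); φ = arcsin(p_z) ≈ -63.61°, λ = atan2(p_y, p_x) ≈ -161.82°.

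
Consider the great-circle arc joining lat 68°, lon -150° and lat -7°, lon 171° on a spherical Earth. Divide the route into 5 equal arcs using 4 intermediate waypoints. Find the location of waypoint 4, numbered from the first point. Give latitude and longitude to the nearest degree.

The haversine formula gives a central angle δ ≈ 1.394 rad (79.9°) between the endpoints.
Interpolate at f = 4/5 with slerp weights a = sin((1−f)δ)/sin δ ≈ 0.280, b = sin(fδ)/sin δ ≈ 0.912.
p = a·p₁ + b·p₂ ≈ (-0.985, 0.089, 0.148); φ = arcsin(p_z) ≈ 8.51°, λ = atan2(p_y, p_x) ≈ 174.82°.

≈ lat 9°, lon 175°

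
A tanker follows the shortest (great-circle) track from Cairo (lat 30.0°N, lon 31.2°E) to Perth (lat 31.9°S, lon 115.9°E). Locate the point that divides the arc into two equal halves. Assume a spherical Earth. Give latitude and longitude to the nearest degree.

Write both endpoints as unit vectors p₁, p₂ with components (cos φ cos λ, cos φ sin λ, sin φ).
The central angle between the endpoints is δ = arccos(p₁·p₂) ≈ 1.768 rad (101.3°).
Interpolate at f = 1/2 with slerp weights a = sin((1−f)δ)/sin δ ≈ 0.789, b = sin(fδ)/sin δ ≈ 0.789.
p = a·p₁ + b·p₂ ≈ (0.292, 0.956, -0.022); φ = arcsin(p_z) ≈ -1.29°, λ = atan2(p_y, p_x) ≈ 73.03°.

≈ lat 1°S, lon 73°E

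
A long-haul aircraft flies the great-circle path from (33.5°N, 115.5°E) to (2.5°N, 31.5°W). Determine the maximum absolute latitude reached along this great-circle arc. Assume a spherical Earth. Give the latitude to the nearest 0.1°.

The great circle lies in the plane with unit normal n̂ = (p₁ × p₂)/|p₁ × p₂|.
Here n̂_z ≈ -0.615; the vertex latitude is φ_max = arccos|n̂_z| ≈ 52.1°.

≈ 52.1°N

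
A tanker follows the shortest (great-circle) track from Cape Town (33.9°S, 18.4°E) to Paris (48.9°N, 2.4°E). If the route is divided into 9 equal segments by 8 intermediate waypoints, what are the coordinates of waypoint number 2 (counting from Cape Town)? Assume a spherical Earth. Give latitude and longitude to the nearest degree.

≈ 15°S, 15°E

Convert each endpoint to a unit vector on the sphere (x = cos φ cos λ, y = cos φ sin λ, z = sin φ).
The central angle between the endpoints is δ = arccos(p₁·p₂) ≈ 1.466 rad (84.0°).
Interpolate at f = 2/9 with slerp weights a = sin((1−f)δ)/sin δ ≈ 0.914, b = sin(fδ)/sin δ ≈ 0.322.
p = a·p₁ + b·p₂ ≈ (0.931, 0.248, -0.267); φ = arcsin(p_z) ≈ -15.49°, λ = atan2(p_y, p_x) ≈ 14.93°.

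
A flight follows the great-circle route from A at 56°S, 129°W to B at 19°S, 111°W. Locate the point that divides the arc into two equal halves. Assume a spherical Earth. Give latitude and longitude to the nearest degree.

≈ 38°S, 118°W

Convert each endpoint to a unit vector on the sphere (x = cos φ cos λ, y = cos φ sin λ, z = sin φ).
The central angle between the endpoints is δ = arccos(p₁·p₂) ≈ 0.688 rad (39.4°).
Interpolate at f = 1/2 with slerp weights a = sin((1−f)δ)/sin δ ≈ 0.531, b = sin(fδ)/sin δ ≈ 0.531.
p = a·p₁ + b·p₂ ≈ (-0.367, -0.700, -0.613); φ = arcsin(p_z) ≈ -37.82°, λ = atan2(p_y, p_x) ≈ -117.67°.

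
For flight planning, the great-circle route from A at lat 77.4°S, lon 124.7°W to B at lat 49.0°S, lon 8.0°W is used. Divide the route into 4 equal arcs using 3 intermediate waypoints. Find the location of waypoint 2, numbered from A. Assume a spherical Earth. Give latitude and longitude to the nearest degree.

Convert each endpoint to a unit vector on the sphere (x = cos φ cos λ, y = cos φ sin λ, z = sin φ).
The central angle between the endpoints is δ = arccos(p₁·p₂) ≈ 0.834 rad (47.8°).
Interpolate at f = 2/4 with slerp weights a = sin((1−f)δ)/sin δ ≈ 0.547, b = sin(fδ)/sin δ ≈ 0.547.
p = a·p₁ + b·p₂ ≈ (0.287, -0.148, -0.946); φ = arcsin(p_z) ≈ -71.14°, λ = atan2(p_y, p_x) ≈ -27.25°.

≈ lat 71°S, lon 27°W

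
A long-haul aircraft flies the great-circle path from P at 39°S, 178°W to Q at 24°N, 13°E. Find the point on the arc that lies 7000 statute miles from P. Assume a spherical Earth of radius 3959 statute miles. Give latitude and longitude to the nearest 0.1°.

Convert each endpoint to a unit vector on the sphere (x = cos φ cos λ, y = cos φ sin λ, z = sin φ).
The central angle between the endpoints is δ = arccos(p₁·p₂) ≈ 2.833 rad (162.3°). The total great-circle distance is δ·R ≈ 2.833 × 3959 ≈ 11217 mi, so the target fraction is f = 7000/11217 ≈ 0.624.
Interpolate at f ≈ 0.624 with slerp weights a = sin((1−f)δ)/sin δ ≈ 2.884, b = sin(fδ)/sin δ ≈ 3.233.
p = a·p₁ + b·p₂ ≈ (0.637, 0.586, -0.500); φ = arcsin(p_z) ≈ -30.02°, λ = atan2(p_y, p_x) ≈ 42.60°.

≈ 30.0°S, 42.6°E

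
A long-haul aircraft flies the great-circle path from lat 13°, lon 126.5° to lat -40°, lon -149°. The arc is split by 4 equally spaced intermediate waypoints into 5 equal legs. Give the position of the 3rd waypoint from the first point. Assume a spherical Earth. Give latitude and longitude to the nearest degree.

≈ lat -24°, lon 171°

Convert each endpoint to a unit vector on the sphere (x = cos φ cos λ, y = cos φ sin λ, z = sin φ).
The central angle between the endpoints is δ = arccos(p₁·p₂) ≈ 1.644 rad (94.2°).
Interpolate at f = 3/5 with slerp weights a = sin((1−f)δ)/sin δ ≈ 0.613, b = sin(fδ)/sin δ ≈ 0.836.
p = a·p₁ + b·p₂ ≈ (-0.904, 0.150, -0.400); φ = arcsin(p_z) ≈ -23.56°, λ = atan2(p_y, p_x) ≈ 170.58°.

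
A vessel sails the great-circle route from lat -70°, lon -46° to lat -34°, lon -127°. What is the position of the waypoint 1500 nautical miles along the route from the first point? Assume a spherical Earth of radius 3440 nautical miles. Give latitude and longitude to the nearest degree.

Convert each endpoint to a unit vector on the sphere (x = cos φ cos λ, y = cos φ sin λ, z = sin φ).
The central angle between the endpoints is δ = arccos(p₁·p₂) ≈ 0.965 rad (55.3°). The total great-circle distance is δ·R ≈ 0.965 × 3440 ≈ 3318 nmi, so the target fraction is f = 1500/3318 ≈ 0.452.
Interpolate at f ≈ 0.452 with slerp weights a = sin((1−f)δ)/sin δ ≈ 0.614, b = sin(fδ)/sin δ ≈ 0.514.
p = a·p₁ + b·p₂ ≈ (-0.111, -0.491, -0.864); φ = arcsin(p_z) ≈ -59.76°, λ = atan2(p_y, p_x) ≈ -102.69°.

≈ lat -60°, lon -103°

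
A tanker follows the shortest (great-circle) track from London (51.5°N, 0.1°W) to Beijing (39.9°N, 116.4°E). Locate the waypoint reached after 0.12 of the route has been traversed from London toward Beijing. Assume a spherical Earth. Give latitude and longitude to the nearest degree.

≈ (57°N, 12°E)

Convert each endpoint to a unit vector on the sphere (x = cos φ cos λ, y = cos φ sin λ, z = sin φ).
The central angle between the endpoints is δ = arccos(p₁·p₂) ≈ 1.278 rad (73.2°).
Interpolate at f = 0.12 with slerp weights a = sin((1−f)δ)/sin δ ≈ 0.942, b = sin(fδ)/sin δ ≈ 0.160.
p = a·p₁ + b·p₂ ≈ (0.532, 0.109, 0.840); φ = arcsin(p_z) ≈ 57.11°, λ = atan2(p_y, p_x) ≈ 11.54°.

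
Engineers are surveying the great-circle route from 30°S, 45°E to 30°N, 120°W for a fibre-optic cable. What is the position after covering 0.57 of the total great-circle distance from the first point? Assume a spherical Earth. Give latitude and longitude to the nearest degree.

Convert each endpoint to a unit vector on the sphere (x = cos φ cos λ, y = cos φ sin λ, z = sin φ).
The central angle between the endpoints is δ = arccos(p₁·p₂) ≈ 2.915 rad (167.0°).
Interpolate at f = 0.57 with slerp weights a = sin((1−f)δ)/sin δ ≈ 4.230, b = sin(fδ)/sin δ ≈ 4.433.
p = a·p₁ + b·p₂ ≈ (0.670, -0.735, 0.102); φ = arcsin(p_z) ≈ 5.85°, λ = atan2(p_y, p_x) ≈ -47.64°.

≈ 6°N, 48°W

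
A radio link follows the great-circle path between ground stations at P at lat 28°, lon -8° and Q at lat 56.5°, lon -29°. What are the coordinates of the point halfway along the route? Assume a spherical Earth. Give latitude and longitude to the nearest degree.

≈ lat 43°, lon -16°

Convert each endpoint to a unit vector on the sphere (x = cos φ cos λ, y = cos φ sin λ, z = sin φ).
The central angle between the endpoints is δ = arccos(p₁·p₂) ≈ 0.562 rad (32.2°).
Interpolate at f = 1/2 with slerp weights a = sin((1−f)δ)/sin δ ≈ 0.520, b = sin(fδ)/sin δ ≈ 0.520.
p = a·p₁ + b·p₂ ≈ (0.706, -0.203, 0.678); φ = arcsin(p_z) ≈ 42.71°, λ = atan2(p_y, p_x) ≈ -16.05°.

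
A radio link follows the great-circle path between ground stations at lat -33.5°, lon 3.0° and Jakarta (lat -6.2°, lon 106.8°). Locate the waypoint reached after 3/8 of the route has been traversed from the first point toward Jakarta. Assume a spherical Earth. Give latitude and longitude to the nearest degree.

Write both endpoints as unit vectors p₁, p₂ with components (cos φ cos λ, cos φ sin λ, sin φ).
The central angle between the endpoints is δ = arccos(p₁·p₂) ≈ 1.709 rad (97.9°).
Interpolate at f = 3/8 with slerp weights a = sin((1−f)δ)/sin δ ≈ 0.885, b = sin(fδ)/sin δ ≈ 0.604.
p = a·p₁ + b·p₂ ≈ (0.563, 0.613, -0.554); φ = arcsin(p_z) ≈ -33.62°, λ = atan2(p_y, p_x) ≈ 47.43°.

≈ lat -34°, lon 47°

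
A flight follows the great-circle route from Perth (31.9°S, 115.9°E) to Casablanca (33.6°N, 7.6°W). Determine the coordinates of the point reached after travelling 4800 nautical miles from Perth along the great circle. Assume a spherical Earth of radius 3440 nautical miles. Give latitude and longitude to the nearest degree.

The haversine formula gives a central angle δ ≈ 2.322 rad (133.1°) between the endpoints. The total great-circle distance is δ·R ≈ 2.322 × 3440 ≈ 7989 nmi, so the target fraction is f = 4800/7989 ≈ 0.601.
Interpolate at f ≈ 0.601 with slerp weights a = sin((1−f)δ)/sin δ ≈ 1.095, b = sin(fδ)/sin δ ≈ 1.348.
p = a·p₁ + b·p₂ ≈ (0.707, 0.687, 0.167); φ = arcsin(p_z) ≈ 9.63°, λ = atan2(p_y, p_x) ≈ 44.21°.

≈ 10°N, 44°E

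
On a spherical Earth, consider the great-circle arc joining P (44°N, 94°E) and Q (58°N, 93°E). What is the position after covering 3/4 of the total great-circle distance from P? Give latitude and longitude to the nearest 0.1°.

≈ (54.5°N, 93.3°E)

The haversine formula gives a central angle δ ≈ 0.245 rad (14.0°) between the endpoints.
Interpolate at f = 3/4 with slerp weights a = sin((1−f)δ)/sin δ ≈ 0.252, b = sin(fδ)/sin δ ≈ 0.753.
p = a·p₁ + b·p₂ ≈ (-0.034, 0.580, 0.814); φ = arcsin(p_z) ≈ 54.50°, λ = atan2(p_y, p_x) ≈ 93.31°.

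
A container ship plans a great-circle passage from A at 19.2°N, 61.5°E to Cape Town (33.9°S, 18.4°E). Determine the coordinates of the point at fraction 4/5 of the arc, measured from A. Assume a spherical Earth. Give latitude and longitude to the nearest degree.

From cos δ = sin φ₁ sin φ₂ + cos φ₁ cos φ₂ cos Δλ, the central angle is δ ≈ 1.171 rad (67.1°).
Interpolate at f = 4/5 with slerp weights a = sin((1−f)δ)/sin δ ≈ 0.252, b = sin(fδ)/sin δ ≈ 0.875.
p = a·p₁ + b·p₂ ≈ (0.802, 0.438, -0.405); φ = arcsin(p_z) ≈ -23.89°, λ = atan2(p_y, p_x) ≈ 28.64°.

≈ 24°S, 29°E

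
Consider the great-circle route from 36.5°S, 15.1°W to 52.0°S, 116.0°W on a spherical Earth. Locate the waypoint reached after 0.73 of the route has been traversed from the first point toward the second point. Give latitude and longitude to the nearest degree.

≈ 58°S, 85°W

Convert each endpoint to a unit vector on the sphere (x = cos φ cos λ, y = cos φ sin λ, z = sin φ).
The central angle between the endpoints is δ = arccos(p₁·p₂) ≈ 1.186 rad (68.0°).
Interpolate at f = 0.73 with slerp weights a = sin((1−f)δ)/sin δ ≈ 0.340, b = sin(fδ)/sin δ ≈ 0.822.
p = a·p₁ + b·p₂ ≈ (0.042, -0.526, -0.850); φ = arcsin(p_z) ≈ -58.16°, λ = atan2(p_y, p_x) ≈ -85.45°.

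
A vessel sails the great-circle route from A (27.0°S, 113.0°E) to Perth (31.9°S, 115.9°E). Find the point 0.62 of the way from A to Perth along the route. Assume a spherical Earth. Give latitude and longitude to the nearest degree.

≈ (30°S, 115°E)

Write both endpoints as unit vectors p₁, p₂ with components (cos φ cos λ, cos φ sin λ, sin φ).
The central angle between the endpoints is δ = arccos(p₁·p₂) ≈ 0.096 rad (5.5°).
Interpolate at f = 0.62 with slerp weights a = sin((1−f)δ)/sin δ ≈ 0.381, b = sin(fδ)/sin δ ≈ 0.621.
p = a·p₁ + b·p₂ ≈ (-0.363, 0.786, -0.501); φ = arcsin(p_z) ≈ -30.05°, λ = atan2(p_y, p_x) ≈ 114.76°.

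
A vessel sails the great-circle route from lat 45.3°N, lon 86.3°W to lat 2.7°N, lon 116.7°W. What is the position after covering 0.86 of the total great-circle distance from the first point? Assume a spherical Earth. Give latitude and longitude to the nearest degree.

Convert each endpoint to a unit vector on the sphere (x = cos φ cos λ, y = cos φ sin λ, z = sin φ).
The central angle between the endpoints is δ = arccos(p₁·p₂) ≈ 0.877 rad (50.2°).
Interpolate at f = 0.86 with slerp weights a = sin((1−f)δ)/sin δ ≈ 0.159, b = sin(fδ)/sin δ ≈ 0.891.
p = a·p₁ + b·p₂ ≈ (-0.392, -0.907, 0.155); φ = arcsin(p_z) ≈ 8.93°, λ = atan2(p_y, p_x) ≈ -113.41°.

≈ lat 9°N, lon 113°W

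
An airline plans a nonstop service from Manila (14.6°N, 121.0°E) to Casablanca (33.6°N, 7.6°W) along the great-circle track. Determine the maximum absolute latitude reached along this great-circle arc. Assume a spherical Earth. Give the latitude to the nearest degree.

The great circle lies in the plane with unit normal n̂ = (p₁ × p₂)/|p₁ × p₂|.
Here n̂_z ≈ -0.676; the vertex latitude is φ_max = arccos|n̂_z| ≈ 47.5°.
Check via Clairaut: cos φ_max = |cos φ₁| · sin C = cos(14.6°)·sin(44.3°) ≈ 0.676, again giving ≈ 47.5°.

≈ 47°N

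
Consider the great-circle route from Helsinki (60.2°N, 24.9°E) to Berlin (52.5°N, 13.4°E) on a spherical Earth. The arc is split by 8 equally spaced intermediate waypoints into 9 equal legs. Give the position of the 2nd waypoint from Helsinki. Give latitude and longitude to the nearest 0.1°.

≈ 58.6°N, 21.9°E

The haversine formula gives a central angle δ ≈ 0.174 rad (10.0°) between the endpoints.
Interpolate at f = 2/9 with slerp weights a = sin((1−f)δ)/sin δ ≈ 0.779, b = sin(fδ)/sin δ ≈ 0.223.
p = a·p₁ + b·p₂ ≈ (0.484, 0.195, 0.853); φ = arcsin(p_z) ≈ 58.59°, λ = atan2(p_y, p_x) ≈ 21.92°.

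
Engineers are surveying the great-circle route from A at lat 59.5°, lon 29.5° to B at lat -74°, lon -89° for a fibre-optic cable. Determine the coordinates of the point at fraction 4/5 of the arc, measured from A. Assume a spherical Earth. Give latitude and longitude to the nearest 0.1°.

Convert each endpoint to a unit vector on the sphere (x = cos φ cos λ, y = cos φ sin λ, z = sin φ).
The central angle between the endpoints is δ = arccos(p₁·p₂) ≈ 2.679 rad (153.5°).
Interpolate at f = 4/5 with slerp weights a = sin((1−f)δ)/sin δ ≈ 1.145, b = sin(fδ)/sin δ ≈ 1.884.
p = a·p₁ + b·p₂ ≈ (0.515, -0.233, -0.825); φ = arcsin(p_z) ≈ -55.59°, λ = atan2(p_y, p_x) ≈ -24.38°.

≈ lat -55.6°, lon -24.4°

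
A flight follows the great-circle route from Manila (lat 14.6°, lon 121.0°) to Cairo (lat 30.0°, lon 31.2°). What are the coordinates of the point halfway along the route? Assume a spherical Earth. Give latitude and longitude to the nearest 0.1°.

≈ lat 30.0°, lon 79.3°

Convert each endpoint to a unit vector on the sphere (x = cos φ cos λ, y = cos φ sin λ, z = sin φ).
The central angle between the endpoints is δ = arccos(p₁·p₂) ≈ 1.441 rad (82.6°).
Interpolate at f = 1/2 with slerp weights a = sin((1−f)δ)/sin δ ≈ 0.665, b = sin(fδ)/sin δ ≈ 0.665.
p = a·p₁ + b·p₂ ≈ (0.161, 0.851, 0.500); φ = arcsin(p_z) ≈ 30.03°, λ = atan2(p_y, p_x) ≈ 79.26°.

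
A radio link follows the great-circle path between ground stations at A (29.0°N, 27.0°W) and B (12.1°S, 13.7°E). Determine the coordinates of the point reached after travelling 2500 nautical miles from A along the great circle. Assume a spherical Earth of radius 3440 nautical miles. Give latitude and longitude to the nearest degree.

The haversine formula gives a central angle δ ≈ 0.992 rad (56.9°) between the endpoints. The total great-circle distance is δ·R ≈ 0.992 × 3440 ≈ 3414 nmi, so the target fraction is f = 2500/3414 ≈ 0.732.
Interpolate at f ≈ 0.732 with slerp weights a = sin((1−f)δ)/sin δ ≈ 0.313, b = sin(fδ)/sin δ ≈ 0.794.
p = a·p₁ + b·p₂ ≈ (0.998, 0.059, -0.014); φ = arcsin(p_z) ≈ -0.82°, λ = atan2(p_y, p_x) ≈ 3.40°.

≈ (1°S, 3°E)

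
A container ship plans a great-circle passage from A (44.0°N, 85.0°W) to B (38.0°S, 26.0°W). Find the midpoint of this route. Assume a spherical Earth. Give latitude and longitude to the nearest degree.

Write both endpoints as unit vectors p₁, p₂ with components (cos φ cos λ, cos φ sin λ, sin φ).
The central angle between the endpoints is δ = arccos(p₁·p₂) ≈ 1.707 rad (97.8°).
Interpolate at f = 1/2 with slerp weights a = sin((1−f)δ)/sin δ ≈ 0.761, b = sin(fδ)/sin δ ≈ 0.761.
p = a·p₁ + b·p₂ ≈ (0.586, -0.808, 0.060); φ = arcsin(p_z) ≈ 3.44°, λ = atan2(p_y, p_x) ≈ -54.02°.

≈ (3°N, 54°W)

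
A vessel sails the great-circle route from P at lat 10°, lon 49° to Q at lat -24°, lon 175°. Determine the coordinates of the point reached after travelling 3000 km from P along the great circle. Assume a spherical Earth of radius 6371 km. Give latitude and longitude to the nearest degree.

Convert each endpoint to a unit vector on the sphere (x = cos φ cos λ, y = cos φ sin λ, z = sin φ).
The central angle between the endpoints is δ = arccos(p₁·p₂) ≈ 2.214 rad (126.8°). The total great-circle distance is δ·R ≈ 2.214 × 6371 ≈ 14103 km, so the target fraction is f = 3000/14103 ≈ 0.213.
Interpolate at f ≈ 0.213 with slerp weights a = sin((1−f)δ)/sin δ ≈ 1.231, b = sin(fδ)/sin δ ≈ 0.567.
p = a·p₁ + b·p₂ ≈ (0.279, 0.960, -0.017); φ = arcsin(p_z) ≈ -0.96°, λ = atan2(p_y, p_x) ≈ 73.77°.

≈ lat -1°, lon 74°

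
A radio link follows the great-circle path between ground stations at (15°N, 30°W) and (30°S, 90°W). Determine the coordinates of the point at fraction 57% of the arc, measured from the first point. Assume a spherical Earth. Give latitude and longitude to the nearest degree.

≈ (12°S, 62°W)

Convert each endpoint to a unit vector on the sphere (x = cos φ cos λ, y = cos φ sin λ, z = sin φ).
The central angle between the endpoints is δ = arccos(p₁·p₂) ≈ 1.278 rad (73.2°).
Interpolate at f = 0.57 with slerp weights a = sin((1−f)δ)/sin δ ≈ 0.545, b = sin(fδ)/sin δ ≈ 0.695.
p = a·p₁ + b·p₂ ≈ (0.456, -0.866, -0.206); φ = arcsin(p_z) ≈ -11.91°, λ = atan2(p_y, p_x) ≈ -62.20°.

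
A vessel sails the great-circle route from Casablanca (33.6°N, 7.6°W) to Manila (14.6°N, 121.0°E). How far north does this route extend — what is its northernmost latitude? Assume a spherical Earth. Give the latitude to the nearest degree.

≈ 47°N

The great circle lies in the plane with unit normal n̂ = (p₁ × p₂)/|p₁ × p₂|.
Here n̂_z ≈ +0.676; the vertex latitude is φ_max = arccos|n̂_z| ≈ 47.5°.
Check via Clairaut: cos φ_max = |cos φ₁| · sin C = cos(33.6°)·sin(54.3°) ≈ 0.676, again giving ≈ 47.5°.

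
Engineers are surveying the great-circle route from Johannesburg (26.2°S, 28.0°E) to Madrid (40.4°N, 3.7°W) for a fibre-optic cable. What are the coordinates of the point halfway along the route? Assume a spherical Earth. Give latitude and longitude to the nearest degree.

From cos δ = sin φ₁ sin φ₂ + cos φ₁ cos φ₂ cos Δλ, the central angle is δ ≈ 1.271 rad (72.8°).
Interpolate at f = 1/2 with slerp weights a = sin((1−f)δ)/sin δ ≈ 0.621, b = sin(fδ)/sin δ ≈ 0.621.
p = a·p₁ + b·p₂ ≈ (0.964, 0.231, 0.128); φ = arcsin(p_z) ≈ 7.38°, λ = atan2(p_y, p_x) ≈ 13.48°.

≈ (7°N, 13°E)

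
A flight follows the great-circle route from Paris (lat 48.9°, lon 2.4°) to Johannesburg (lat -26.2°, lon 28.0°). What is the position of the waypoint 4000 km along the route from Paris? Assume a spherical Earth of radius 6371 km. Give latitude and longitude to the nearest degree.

From cos δ = sin φ₁ sin φ₂ + cos φ₁ cos φ₂ cos Δλ, the central angle is δ ≈ 1.370 rad (78.5°). The total great-circle distance is δ·R ≈ 1.370 × 6371 ≈ 8730 km, so the target fraction is f = 4000/8730 ≈ 0.458.
Interpolate at f ≈ 0.458 with slerp weights a = sin((1−f)δ)/sin δ ≈ 0.690, b = sin(fδ)/sin δ ≈ 0.599.
p = a·p₁ + b·p₂ ≈ (0.928, 0.271, 0.255); φ = arcsin(p_z) ≈ 14.79°, λ = atan2(p_y, p_x) ≈ 16.31°.

≈ lat 15°, lon 16°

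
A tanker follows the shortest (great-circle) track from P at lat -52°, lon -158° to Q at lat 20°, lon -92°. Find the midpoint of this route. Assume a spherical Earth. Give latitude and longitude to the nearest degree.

≈ lat -19°, lon -117°

Convert each endpoint to a unit vector on the sphere (x = cos φ cos λ, y = cos φ sin λ, z = sin φ).
The central angle between the endpoints is δ = arccos(p₁·p₂) ≈ 1.605 rad (92.0°).
Interpolate at f = 1/2 with slerp weights a = sin((1−f)δ)/sin δ ≈ 0.720, b = sin(fδ)/sin δ ≈ 0.720.
p = a·p₁ + b·p₂ ≈ (-0.434, -0.842, -0.321); φ = arcsin(p_z) ≈ -18.72°, λ = atan2(p_y, p_x) ≈ -117.30°.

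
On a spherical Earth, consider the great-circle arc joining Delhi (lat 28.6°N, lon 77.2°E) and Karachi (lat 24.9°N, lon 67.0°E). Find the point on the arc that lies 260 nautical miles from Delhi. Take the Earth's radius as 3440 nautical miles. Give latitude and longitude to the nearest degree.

≈ lat 27°N, lon 73°E

The haversine formula gives a central angle δ ≈ 0.172 rad (9.8°) between the endpoints. The total great-circle distance is δ·R ≈ 0.172 × 3440 ≈ 590 nmi, so the target fraction is f = 260/590 ≈ 0.441.
Interpolate at f ≈ 0.441 with slerp weights a = sin((1−f)δ)/sin δ ≈ 0.561, b = sin(fδ)/sin δ ≈ 0.442.
p = a·p₁ + b·p₂ ≈ (0.266, 0.850, 0.455); φ = arcsin(p_z) ≈ 27.06°, λ = atan2(p_y, p_x) ≈ 72.62°.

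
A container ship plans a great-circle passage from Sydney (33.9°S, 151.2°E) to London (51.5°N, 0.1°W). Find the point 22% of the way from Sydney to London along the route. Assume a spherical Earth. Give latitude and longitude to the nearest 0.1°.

≈ 6.7°S, 129.8°E

Write both endpoints as unit vectors p₁, p₂ with components (cos φ cos λ, cos φ sin λ, sin φ).
The central angle between the endpoints is δ = arccos(p₁·p₂) ≈ 2.668 rad (152.8°).
Interpolate at f = 0.22 with slerp weights a = sin((1−f)δ)/sin δ ≈ 1.912, b = sin(fδ)/sin δ ≈ 1.213.
p = a·p₁ + b·p₂ ≈ (-0.636, 0.763, -0.117); φ = arcsin(p_z) ≈ -6.72°, λ = atan2(p_y, p_x) ≈ 129.78°.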